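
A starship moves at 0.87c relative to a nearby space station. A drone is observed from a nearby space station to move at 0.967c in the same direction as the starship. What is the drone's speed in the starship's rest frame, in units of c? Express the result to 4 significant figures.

Transform to the starship's frame: u' = (u − v)/(1 − uv/c²).
u' = (0.967 − 0.87)/(1 − 0.967×0.87) = 0.097/0.15871 = 0.61118.
Speed in the starship's frame: 0.6112c (in the same direction).

0.6112c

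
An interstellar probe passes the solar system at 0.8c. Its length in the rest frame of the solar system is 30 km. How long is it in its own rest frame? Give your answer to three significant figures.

50.0 km

γ = 1/√(1 − β²) = 1/√(1 − 0.64) = 1/√0.36 = 1/0.6 = 1.6667.
Proper length: L₀ = γ·L = 1.6667 × 30 = 50.0 km.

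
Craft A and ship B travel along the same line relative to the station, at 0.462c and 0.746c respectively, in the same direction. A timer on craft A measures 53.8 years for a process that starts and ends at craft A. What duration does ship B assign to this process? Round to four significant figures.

The velocity of craft A relative to ship B is (0.462 − 0.746)c / (1 − 0.462×0.746) = −0.43336c; relative speed 0.43336c.
At |u| = 0.43336c, γ = (1 − 0.187801)^(−1/2) = 1.1096.
The clock on craft A records proper time, so ship B measures Δt = γΔτ = 1.1096 × 53.8 = 59.70 years.

59.70 years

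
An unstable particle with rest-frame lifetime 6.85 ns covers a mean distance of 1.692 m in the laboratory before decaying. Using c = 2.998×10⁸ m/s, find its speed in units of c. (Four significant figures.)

0.6359c

Lab distance = (lab lifetime)·v = γτ·βc, so βγ = d/(cτ) = 1.692/(2.998×10⁸ × 6.850×10^-9) = 0.82391.
With βγ = 0.82391: γ² = 1 + (βγ)² = 1.678828, and β = (βγ)/γ = 0.82391/1.2957 = 0.6359.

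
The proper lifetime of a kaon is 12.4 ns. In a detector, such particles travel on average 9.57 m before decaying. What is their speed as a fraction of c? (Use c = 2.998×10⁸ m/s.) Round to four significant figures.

0.9321c

Lab distance = (lab lifetime)·v = γτ·βc, so βγ = d/(cτ) = 9.570/(2.998×10⁸ × 1.240×10^-8) = 2.5743.
With βγ = 2.5743: γ² = 1 + (βγ)² = 7.62702, and β = (βγ)/γ = 2.5743/2.76171 = 0.9321.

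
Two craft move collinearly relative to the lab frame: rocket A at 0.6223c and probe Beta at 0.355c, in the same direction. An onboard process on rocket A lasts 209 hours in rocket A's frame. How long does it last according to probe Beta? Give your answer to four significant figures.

222.5 hours

Transform rocket A's velocity into probe Beta's frame: (0.6223 − 0.355)/(1 − 0.6223·0.355) = 0.2673/0.7790835, so the relative speed is 0.3431c.
At |u| = 0.3431c, γ = (1 − 0.117718)^(−1/2) = 1.0646.
The clock on rocket A records proper time, so probe Beta measures Δt = γΔτ = 1.0646 × 209 = 222.5 hours.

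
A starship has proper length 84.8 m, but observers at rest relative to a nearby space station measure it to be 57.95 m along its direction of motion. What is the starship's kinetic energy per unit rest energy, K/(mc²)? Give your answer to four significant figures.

0.4633

Length contraction gives γ = L₀/L = 84.8/57.95 = 1.46333.
K/(mc²) = γ − 1 = 1.46333 − 1 = 0.4633.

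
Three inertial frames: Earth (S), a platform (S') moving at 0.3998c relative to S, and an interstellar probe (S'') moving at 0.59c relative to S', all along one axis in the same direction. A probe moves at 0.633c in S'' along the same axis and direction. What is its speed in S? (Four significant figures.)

Apply u = (u'+v)/(1+u'v) twice. Probe in the platform frame: (0.633+0.59)/(1+0.633·0.59) = 1.223/1.37347 = 0.89045c.
That velocity, transformed to the rest frame of Earth: (0.89045+0.3998)/(1+0.89045·0.3998) = 1.29025/1.35600191 = 0.95151c.

0.9515c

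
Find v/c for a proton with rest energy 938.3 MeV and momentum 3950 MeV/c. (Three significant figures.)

0.973

pc/(mc²) = 3950/938.3 = 4.2097 = βγ = β/√(1−β²).
So β² = x²/(1 + x²) with x = 4.2097: x² = 17.7216, β² = 17.7216/18.7216 = 0.946586, β = 0.973.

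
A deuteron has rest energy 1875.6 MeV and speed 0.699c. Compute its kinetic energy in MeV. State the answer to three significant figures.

With β = 0.699, γ = 1/√(1 − 0.699²) = 1/√0.511399 = 1.39836.
Kinetic energy: K = (γ − 1)mc² = (1.39836 − 1) × 1875.6 MeV = 0.39836 × 1875.6 = 747 MeV.

747 MeV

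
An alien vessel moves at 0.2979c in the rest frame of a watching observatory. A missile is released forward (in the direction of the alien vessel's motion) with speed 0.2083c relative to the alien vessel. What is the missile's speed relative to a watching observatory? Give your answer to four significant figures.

0.4766c

Relativistic velocity addition: u = (u' + v)/(1 + u'v/c²), with u' = 0.2083c and v = 0.2979c.
Numerator: 0.2083 + 0.2979 = 0.5062. Denominator: 1 + (0.2083)(0.2979) = 1.06205257.
u = 0.5062/1.06205257 = 0.47662, so the speed is 0.4766c.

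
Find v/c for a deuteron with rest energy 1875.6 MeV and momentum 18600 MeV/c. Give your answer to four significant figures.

βγ = pc/(mc²) = 18600/1875.6 = 9.9168.
Since γ² = 1 + (βγ)² = 99.3429, γ = √99.3429 = 9.96709, and β = (βγ)/γ = 9.9168/9.96709 = 0.9950.

0.9950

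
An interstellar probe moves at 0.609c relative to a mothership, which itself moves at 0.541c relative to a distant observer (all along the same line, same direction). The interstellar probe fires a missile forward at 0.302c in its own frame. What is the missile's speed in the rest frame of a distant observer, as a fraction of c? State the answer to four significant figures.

Apply u = (u'+v)/(1+u'v) twice. Missile in the mothership frame: (0.302+0.609)/(1+0.302·0.609) = 0.911/1.183918 = 0.76948c.
That velocity, transformed to the rest frame of a distant observer: (0.76948+0.541)/(1+0.76948·0.541) = 1.31048/1.41628868 = 0.92529c.

0.9253c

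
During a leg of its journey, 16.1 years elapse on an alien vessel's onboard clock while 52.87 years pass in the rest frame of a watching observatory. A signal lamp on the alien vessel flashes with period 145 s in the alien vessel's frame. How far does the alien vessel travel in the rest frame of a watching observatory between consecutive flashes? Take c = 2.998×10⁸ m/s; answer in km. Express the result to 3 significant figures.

1.36×10^8 km

The time-dilation ratio gives γ = 52.87/16.1 = 3.28385.
β = √(1 − 1/γ²) = 0.95251. Lab-frame period = γτ = 3.28385×145 s = 476.16 s. Distance = βc × γτ = 0.95251 × 2.998×10⁸ m/s × 476.16 s = 1.3597×10^11 m = 1.36×10^8 km.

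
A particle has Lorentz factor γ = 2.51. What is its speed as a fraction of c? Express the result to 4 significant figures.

β = √(1 − 1/γ²) = √(1 − 1/6.3001) = √0.841272 = 0.9172.

0.9172c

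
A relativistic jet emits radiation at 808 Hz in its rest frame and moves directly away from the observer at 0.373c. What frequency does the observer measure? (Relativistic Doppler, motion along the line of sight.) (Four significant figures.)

Relativistic Doppler (source moving away): f_obs = f_src · √((1−β)/(1+β)).
With β = 0.373: factor = √(0.627/1.373) = 0.67577.
f_obs = 808 × 0.67577 = 546.0 Hz.

546.0 Hz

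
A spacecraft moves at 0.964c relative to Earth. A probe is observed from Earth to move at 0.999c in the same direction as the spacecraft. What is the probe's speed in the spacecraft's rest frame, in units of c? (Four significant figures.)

Transform to the spacecraft's frame: u' = (u − v)/(1 − uv/c²).
u' = (0.999 − 0.964)/(1 − 0.999×0.964) = 0.035/0.036964 = 0.94687.
Speed in the spacecraft's frame: 0.9469c (in the same direction).

0.9469c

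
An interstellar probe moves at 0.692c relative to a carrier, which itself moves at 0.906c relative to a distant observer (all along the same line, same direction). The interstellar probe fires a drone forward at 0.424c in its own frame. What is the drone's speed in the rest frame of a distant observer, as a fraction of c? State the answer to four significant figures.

0.9928c

Compose velocities in two stages. Stage 1 (into S'): u₁ = (0.424+0.692)/(1+0.424×0.692) = 0.86284.
Stage 2 (into S): u = (0.86284+0.906)/(1+0.86284×0.906) = 0.99276, so the speed is 0.9928c.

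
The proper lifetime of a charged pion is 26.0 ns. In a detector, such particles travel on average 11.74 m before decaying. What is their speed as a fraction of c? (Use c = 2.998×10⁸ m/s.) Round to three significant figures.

Let x = d/(cτ) = 11.74 m / (2.998×10⁸ m/s × 2.600×10^-8 s) = 1.5061. Since d = βγcτ, x = βγ = β/√(1−β²).
Solving: β² = x²/(1+x²) = 2.26834/3.26834 = 0.694034, so β = 0.833.

0.833c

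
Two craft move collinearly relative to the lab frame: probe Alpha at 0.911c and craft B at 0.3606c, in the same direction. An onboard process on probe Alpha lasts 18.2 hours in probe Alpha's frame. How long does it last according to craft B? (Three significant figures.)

31.8 hours

The velocity of probe Alpha relative to craft B is (0.911 − 0.3606)c / (1 − 0.911×0.3606) = 0.81967c; relative speed 0.81967c.
γ for this relative speed: γ = 1/√(1 − 0.671859) = 1.7457.
The clock on probe Alpha records proper time, so craft B measures Δt = γΔτ = 1.7457 × 18.2 = 31.8 hours.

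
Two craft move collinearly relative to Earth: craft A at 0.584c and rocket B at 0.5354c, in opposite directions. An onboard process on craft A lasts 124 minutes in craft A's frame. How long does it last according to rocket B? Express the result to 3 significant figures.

Transform craft A's velocity into rocket B's frame: (0.584 + 0.5354)/(1 + 0.584·0.5354) = 1.1194/1.3126736, so the relative speed is 0.85276c.
γ for this relative speed: γ = 1/√(1 − 0.7272) = 1.9146.
Craft A's interval is proper; time dilation gives Δt_B = γΔτ = 1.9146 × 124 minutes = 237 minutes.

237 minutes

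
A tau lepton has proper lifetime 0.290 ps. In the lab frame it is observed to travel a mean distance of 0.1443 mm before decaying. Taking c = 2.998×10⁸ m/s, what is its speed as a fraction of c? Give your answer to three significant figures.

Lab distance = (lab lifetime)·v = γτ·βc, so βγ = d/(cτ) = 1.443×10^-4/(2.998×10⁸ × 2.900×10^-13) = 1.6597.
With βγ = 1.6597: γ² = 1 + (βγ)² = 3.7546, and β = (βγ)/γ = 1.6597/1.93768 = 0.857.

0.857c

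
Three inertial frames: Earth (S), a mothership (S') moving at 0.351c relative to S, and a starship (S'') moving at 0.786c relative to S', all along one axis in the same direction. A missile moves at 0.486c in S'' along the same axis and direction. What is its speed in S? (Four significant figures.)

0.9610c

Compose velocities in two stages. Stage 1 (into S'): u₁ = (0.486+0.786)/(1+0.486×0.786) = 0.92041.
Stage 2 (into S): u = (0.92041+0.351)/(1+0.92041×0.351) = 0.96096, so the speed is 0.9610c.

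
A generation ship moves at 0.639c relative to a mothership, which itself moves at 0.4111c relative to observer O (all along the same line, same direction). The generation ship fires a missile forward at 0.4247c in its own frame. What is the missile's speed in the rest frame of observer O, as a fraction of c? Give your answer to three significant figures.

First combine the missile and generation ship (S''→S'): u₁ = (0.4247 + 0.639)/(1 + 0.4247×0.639) = 1.0637/1.2713833 = 0.83665.
Then combine with the mothership (S'→S): u = (0.83665 + 0.4111)/(1 + 0.83665×0.4111) = 1.24775/1.343946815 = 0.92842.

0.928c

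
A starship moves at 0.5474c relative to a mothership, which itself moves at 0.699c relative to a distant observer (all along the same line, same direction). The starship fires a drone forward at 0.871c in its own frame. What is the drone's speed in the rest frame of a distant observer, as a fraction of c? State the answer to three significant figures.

0.993c

Compose velocities in two stages. Stage 1 (into S'): u₁ = (0.871+0.5474)/(1+0.871×0.5474) = 0.96046.
Stage 2 (into S): u = (0.96046+0.699)/(1+0.96046×0.699) = 0.99288, so the speed is 0.993c.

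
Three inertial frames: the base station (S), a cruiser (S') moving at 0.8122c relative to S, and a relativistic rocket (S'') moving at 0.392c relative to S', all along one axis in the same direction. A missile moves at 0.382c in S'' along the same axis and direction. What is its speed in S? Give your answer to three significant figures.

First combine the missile and relativistic rocket (S''→S'): u₁ = (0.382 + 0.392)/(1 + 0.382×0.392) = 0.774/1.149744 = 0.67319.
Then combine with the cruiser (S'→S): u = (0.67319 + 0.8122)/(1 + 0.67319×0.8122) = 1.48539/1.546764918 = 0.96032.

0.960c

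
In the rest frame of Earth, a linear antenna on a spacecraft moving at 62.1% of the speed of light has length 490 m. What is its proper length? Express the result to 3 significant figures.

625 m

With β = 0.621, γ = 1/√(1 − 0.621²) = 1/√0.614359 = 1.2758.
Proper length: L₀ = γ·L = 1.2758 × 490 = 625 m.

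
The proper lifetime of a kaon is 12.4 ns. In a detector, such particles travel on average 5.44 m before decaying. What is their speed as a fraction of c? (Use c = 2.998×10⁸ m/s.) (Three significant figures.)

0.826c

d = βγcτ ⇒ βγ = d/(cτ) = 5.440 m / (3.71752 m) = 1.4633.
β = (βγ)/√(1+(βγ)²) = 1.4633/√3.14125 = 0.826.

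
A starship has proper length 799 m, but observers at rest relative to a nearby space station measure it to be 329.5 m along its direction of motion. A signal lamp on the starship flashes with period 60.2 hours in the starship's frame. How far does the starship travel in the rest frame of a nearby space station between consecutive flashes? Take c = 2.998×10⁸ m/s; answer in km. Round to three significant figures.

1.44×10^11 km

γ = L₀/L = 799/329.5 = 2.42489.
β = √(1 − 1/γ²) = 0.91101. Lab-frame period = γτ = 2.42489×60.2 hours = 145.98 hours. Distance = βc × γτ = 0.91101 × 2.998×10⁸ m/s × 525528 s = 1.4353×10^14 m = 1.44×10^11 km.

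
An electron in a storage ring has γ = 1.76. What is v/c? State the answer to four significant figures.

0.8229

β = √(1 − 1/γ²) = √(1 − 1/3.0976) = √0.677169 = 0.8229.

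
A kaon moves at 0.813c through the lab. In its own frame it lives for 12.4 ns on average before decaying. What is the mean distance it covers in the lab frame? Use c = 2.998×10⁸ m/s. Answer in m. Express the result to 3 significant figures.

5.19 m

With β = 0.813, γ = 1/√(1 − 0.813²) = 1/√0.339031 = 1.7174.
Lab-frame lifetime: Δt = γτ = 1.7174 × 12.4 ns = 21.296 ns.
Distance: d = vΔt = 0.813 × 2.998×10⁸ m/s × 2.1296×10^-8 s = 5.19 m.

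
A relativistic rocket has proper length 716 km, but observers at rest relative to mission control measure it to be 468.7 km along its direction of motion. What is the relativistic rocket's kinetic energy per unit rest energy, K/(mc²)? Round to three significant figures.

0.528

Length contraction gives γ = L₀/L = 716/468.7 = 1.52763.
Since K = (γ−1)mc², K/(mc²) = 1.52763 − 1 = 0.528.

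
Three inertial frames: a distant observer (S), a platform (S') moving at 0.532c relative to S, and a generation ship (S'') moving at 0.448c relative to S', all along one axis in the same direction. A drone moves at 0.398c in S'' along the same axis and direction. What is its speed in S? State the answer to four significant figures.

0.9045c

Apply u = (u'+v)/(1+u'v) twice. Drone in the platform frame: (0.398+0.448)/(1+0.398·0.448) = 0.846/1.178304 = 0.71798c.
That velocity, transformed to the rest frame of a distant observer: (0.71798+0.532)/(1+0.71798·0.532) = 1.24998/1.38196536 = 0.90449c.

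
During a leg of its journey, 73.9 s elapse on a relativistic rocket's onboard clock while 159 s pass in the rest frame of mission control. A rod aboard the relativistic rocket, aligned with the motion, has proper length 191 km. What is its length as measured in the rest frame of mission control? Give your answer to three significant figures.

88.8 km

γ = Δt/Δτ = 159/73.9 = 2.15156.
L = L₀/γ = 191/2.15156 = 88.8 km.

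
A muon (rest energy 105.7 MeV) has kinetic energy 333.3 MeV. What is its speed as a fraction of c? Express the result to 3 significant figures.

0.971c

K = (γ−1)mc², so γ = 1 + 333.3/105.7 = 4.1533.
Then v/c = √(1 − γ⁻²) = √(1 − 0.0579713) = √0.9420287 = 0.971.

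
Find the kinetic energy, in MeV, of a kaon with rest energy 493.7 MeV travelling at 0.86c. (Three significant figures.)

474 MeV

γ = 1/√(1 − β²) = 1/√(1 − 0.7396) = 1/√0.2604 = 1/0.510294 = 1.95965.
Kinetic energy: K = (γ − 1)mc² = (1.95965 − 1) × 493.7 MeV = 0.95965 × 493.7 = 474 MeV.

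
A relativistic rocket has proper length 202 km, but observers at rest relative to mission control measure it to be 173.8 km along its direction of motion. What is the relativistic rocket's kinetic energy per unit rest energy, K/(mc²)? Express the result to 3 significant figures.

0.162

From L = L₀/γ: γ = 202/173.8 = 1.16226.
Since K = (γ−1)mc², K/(mc²) = 1.16226 − 1 = 0.162.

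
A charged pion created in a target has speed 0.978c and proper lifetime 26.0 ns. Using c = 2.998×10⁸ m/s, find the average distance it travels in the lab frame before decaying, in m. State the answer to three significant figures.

γ = 1/√(1 − β²) = 1/√(1 − 0.956484) = 1/√0.043516 = 4.7938.
Lab-frame lifetime: Δt = γτ = 4.7938 × 26.0 ns = 124.64 ns.
Distance: d = vΔt = 0.978 × 2.998×10⁸ m/s × 1.2464×10^-7 s = 36.5 m.

36.5 m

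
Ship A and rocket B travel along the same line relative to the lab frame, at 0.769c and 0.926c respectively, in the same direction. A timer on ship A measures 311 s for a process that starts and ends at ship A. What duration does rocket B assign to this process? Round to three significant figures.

Transform ship A's velocity into rocket B's frame: (0.769 − 0.926)/(1 − 0.769·0.926) = −0.157/0.287906, so the relative speed is 0.54532c.
At |u| = 0.54532c, γ = (1 − 0.297374)^(−1/2) = 1.193.
The clock on ship A records proper time, so rocket B measures Δt = γΔτ = 1.193 × 311 = 371 s.

371 s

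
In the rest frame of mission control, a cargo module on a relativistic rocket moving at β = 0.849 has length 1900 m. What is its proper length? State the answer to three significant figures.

3600 m

β² = 0.720801, so γ = 1/√0.279199 = 1.8925.
Proper length: L₀ = γ·L = 1.8925 × 1900 = 3600 m.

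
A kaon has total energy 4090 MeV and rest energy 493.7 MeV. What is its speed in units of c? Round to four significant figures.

γ = E/(mc²) = 4090/493.7 = 8.2844.
β = √(1 − 1/γ²) = √(1 − 0.0145706) = √0.9854294 = 0.9927.

0.9927c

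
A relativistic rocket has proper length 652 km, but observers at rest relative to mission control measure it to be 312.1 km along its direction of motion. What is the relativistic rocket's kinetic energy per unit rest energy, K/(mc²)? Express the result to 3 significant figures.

1.09

γ = L₀/L = 652/312.1 = 2.08907.
K/(mc²) = γ − 1 = 2.08907 − 1 = 1.09.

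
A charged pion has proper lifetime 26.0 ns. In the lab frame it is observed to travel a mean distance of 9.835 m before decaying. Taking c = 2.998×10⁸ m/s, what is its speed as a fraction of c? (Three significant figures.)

0.784c

Let x = d/(cτ) = 9.835 m / (2.998×10⁸ m/s × 2.600×10^-8 s) = 1.2617. Since d = βγcτ, x = βγ = β/√(1−β²).
Solving: β² = x²/(1+x²) = 1.59189/2.59189 = 0.614181, so β = 0.784.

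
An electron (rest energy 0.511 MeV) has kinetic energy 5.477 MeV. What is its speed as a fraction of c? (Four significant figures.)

0.9964c

K = (γ−1)mc², so γ = 1 + 5.477/0.511 = 11.718.
Then v/c = √(1 − γ⁻²) = √(1 − 0.00728271) = √0.99271729 = 0.9964.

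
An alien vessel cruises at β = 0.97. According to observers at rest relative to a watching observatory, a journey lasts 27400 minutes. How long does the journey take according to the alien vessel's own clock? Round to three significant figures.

6660 minutes

γ = 1/√(1 − β²) = 1/√(1 − 0.9409) = 1/√0.0591 = 4.1135.
The alien vessel's clock runs slow as seen from a watching observatory, so Δτ = Δt/γ = 27400/4.1135 = 6660 minutes.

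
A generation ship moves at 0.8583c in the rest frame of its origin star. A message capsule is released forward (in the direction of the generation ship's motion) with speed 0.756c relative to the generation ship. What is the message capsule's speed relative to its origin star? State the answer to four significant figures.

0.9790c

Relativistic velocity addition: u = (u' + v)/(1 + u'v/c²), with u' = 0.756c and v = 0.8583c.
Numerator: 0.756 + 0.8583 = 1.6143. Denominator: 1 + (0.756)(0.8583) = 1.6488748.
u = 1.6143/1.6488748 = 0.97903, so the speed is 0.9790c.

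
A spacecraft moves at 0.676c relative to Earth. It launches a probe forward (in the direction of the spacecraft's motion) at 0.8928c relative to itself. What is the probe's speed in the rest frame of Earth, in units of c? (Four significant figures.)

In units of c, u = (u' + v)/(1 + u'v) with u' = 0.8928 and v = 0.676.
Numerator: 0.8928 + 0.676 = 1.5688. Denominator: 1 + (0.8928)(0.676) = 1.6035328.
u = 1.5688/1.6035328 = 0.97834, so the speed is 0.9783c.

0.9783c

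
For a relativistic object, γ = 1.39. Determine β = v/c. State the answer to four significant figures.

β = √(1 − 1/γ²) = √(1 − 1/1.9321) = √0.482428 = 0.6946.

0.6946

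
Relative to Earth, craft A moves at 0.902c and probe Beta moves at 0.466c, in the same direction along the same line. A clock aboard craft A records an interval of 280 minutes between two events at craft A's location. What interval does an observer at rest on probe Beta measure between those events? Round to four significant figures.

424.9 minutes

Transform craft A's velocity into probe Beta's frame: (0.902 − 0.466)/(1 − 0.902·0.466) = 0.436/0.579668, so the relative speed is 0.75215c.
γ for this relative speed: γ = 1/√(1 − 0.56573) = 1.5175.
Craft A's interval is proper; time dilation gives Δt_B = γΔτ = 1.5175 × 280 minutes = 424.9 minutes.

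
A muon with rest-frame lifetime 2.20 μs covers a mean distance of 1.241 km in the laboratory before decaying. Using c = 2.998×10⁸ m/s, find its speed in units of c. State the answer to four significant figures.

0.8830c

Let x = d/(cτ) = 1241 m / (2.998×10⁸ m/s × 2.200×10^-6 s) = 1.8816. Since d = βγcτ, x = βγ = β/√(1−β²).
Solving: β² = x²/(1+x²) = 3.54042/4.54042 = 0.779756, so β = 0.8830.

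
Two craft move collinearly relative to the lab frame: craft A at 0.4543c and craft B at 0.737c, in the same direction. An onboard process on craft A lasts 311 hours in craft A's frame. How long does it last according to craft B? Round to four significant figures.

Transform craft A's velocity into craft B's frame: (0.4543 − 0.737)/(1 − 0.4543·0.737) = −0.2827/0.6651809, so the relative speed is 0.425c.
γ for this relative speed: γ = 1/√(1 − 0.180625) = 1.1047.
Craft A's interval is proper; time dilation gives Δt_B = γΔτ = 1.1047 × 311 hours = 343.6 hours.

343.6 hours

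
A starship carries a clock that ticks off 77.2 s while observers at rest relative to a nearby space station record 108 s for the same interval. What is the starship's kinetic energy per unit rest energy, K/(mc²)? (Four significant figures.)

0.3990

γ = Δt/Δτ = 108/77.2 = 1.39896.
Since K = (γ−1)mc², K/(mc²) = 1.39896 − 1 = 0.3990.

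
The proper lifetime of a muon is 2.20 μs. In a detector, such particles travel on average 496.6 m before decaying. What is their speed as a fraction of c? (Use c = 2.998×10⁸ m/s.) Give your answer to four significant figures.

Lab distance = (lab lifetime)·v = γτ·βc, so βγ = d/(cτ) = 496.6/(2.998×10⁸ × 2.200×10^-6) = 0.75293.
With βγ = 0.75293: γ² = 1 + (βγ)² = 1.566904, and β = (βγ)/γ = 0.75293/1.25176 = 0.6015.

0.6015c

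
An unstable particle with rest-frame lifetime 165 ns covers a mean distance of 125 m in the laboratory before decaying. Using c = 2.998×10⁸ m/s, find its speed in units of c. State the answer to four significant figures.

0.9298c

Let x = d/(cτ) = 125.0 m / (2.998×10⁸ m/s × 1.650×10^-7 s) = 2.5269. Since d = βγcτ, x = βγ = β/√(1−β²).
Solving: β² = x²/(1+x²) = 6.38522/7.38522 = 0.864594, so β = 0.9298.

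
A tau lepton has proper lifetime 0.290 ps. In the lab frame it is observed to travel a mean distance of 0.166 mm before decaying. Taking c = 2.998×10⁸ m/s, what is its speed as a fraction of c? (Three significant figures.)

0.886c

d = βγcτ ⇒ βγ = d/(cτ) = 1.660×10^-4 m / (8.6942×10^-5 m) = 1.9093.
β = (βγ)/√(1+(βγ)²) = 1.9093/√4.64543 = 0.886.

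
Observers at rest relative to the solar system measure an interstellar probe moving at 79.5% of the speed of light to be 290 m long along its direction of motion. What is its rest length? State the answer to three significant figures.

γ = 1/√(1 − β²) = 1/√(1 − 0.632025) = 1/√0.367975 = 1/0.606609 = 1.6485.
Proper length: L₀ = γ·L = 1.6485 × 290 = 478 m.

478 m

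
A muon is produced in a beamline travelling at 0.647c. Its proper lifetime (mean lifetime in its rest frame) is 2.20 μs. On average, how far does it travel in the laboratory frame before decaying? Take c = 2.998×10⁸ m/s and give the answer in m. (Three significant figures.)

560 m

With β = 0.647, γ = 1/√(1 − 0.647²) = 1/√0.581391 = 1.3115.
Lab-frame lifetime: Δt = γτ = 1.3115 × 2.20 μs = 2.8853 μs.
Distance: d = vΔt = 0.647 × 2.998×10⁸ m/s × 2.8853×10^-6 s = 560 m.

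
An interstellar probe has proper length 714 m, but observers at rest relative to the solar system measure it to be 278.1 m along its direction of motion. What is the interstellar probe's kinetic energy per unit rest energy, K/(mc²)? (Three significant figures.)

Length contraction gives γ = L₀/L = 714/278.1 = 2.56742.
K/(mc²) = γ − 1 = 2.56742 − 1 = 1.57.

1.57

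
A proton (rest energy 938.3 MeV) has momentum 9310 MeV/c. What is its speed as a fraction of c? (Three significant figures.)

0.995c

βγ = pc/(mc²) = 9310/938.3 = 9.9222.
Since γ² = 1 + (βγ)² = 99.4501, γ = √99.4501 = 9.97247, and β = (βγ)/γ = 9.9222/9.97247 = 0.995.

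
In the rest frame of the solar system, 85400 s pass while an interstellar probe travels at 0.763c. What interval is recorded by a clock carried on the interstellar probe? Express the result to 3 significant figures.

With β = 0.763, γ = 1/√(1 − 0.763²) = 1/√0.417831 = 1.547.
The interstellar probe's clock runs slow as seen from the solar system, so Δτ = Δt/γ = 85400/1.547 = 55200 s.

55200 s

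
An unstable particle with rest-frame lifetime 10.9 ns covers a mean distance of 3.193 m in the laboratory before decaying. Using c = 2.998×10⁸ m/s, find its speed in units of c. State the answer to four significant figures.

0.6989c

Let x = d/(cτ) = 3.193 m / (2.998×10⁸ m/s × 1.090×10^-8 s) = 0.9771. Since d = βγcτ, x = βγ = β/√(1−β²).
Solving: β² = x²/(1+x²) = 0.954724/1.954724 = 0.488419, so β = 0.6989.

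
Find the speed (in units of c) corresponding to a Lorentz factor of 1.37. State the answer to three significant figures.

0.684c

β = √(1 − 1/γ²) = √(1 − 1/1.8769) = √0.467207 = 0.684.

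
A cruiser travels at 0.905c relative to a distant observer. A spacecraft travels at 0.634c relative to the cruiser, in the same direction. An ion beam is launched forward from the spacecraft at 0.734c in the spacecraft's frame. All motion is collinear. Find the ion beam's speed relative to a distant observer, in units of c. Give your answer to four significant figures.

0.9966c

First combine the ion beam and spacecraft (S''→S'): u₁ = (0.734 + 0.634)/(1 + 0.734×0.634) = 1.368/1.465356 = 0.93356.
Then combine with the cruiser (S'→S): u = (0.93356 + 0.905)/(1 + 0.93356×0.905) = 1.83856/1.8448718 = 0.99658.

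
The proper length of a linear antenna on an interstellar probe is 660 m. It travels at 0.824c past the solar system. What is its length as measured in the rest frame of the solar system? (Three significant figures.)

374 m

γ = 1/√(1 − β²) = 1/√(1 − 0.678976) = 1/√0.321024 = 1/0.56659 = 1.7649.
Along the direction of motion the measured length is L₀/γ = 660/1.7649 = 374 m.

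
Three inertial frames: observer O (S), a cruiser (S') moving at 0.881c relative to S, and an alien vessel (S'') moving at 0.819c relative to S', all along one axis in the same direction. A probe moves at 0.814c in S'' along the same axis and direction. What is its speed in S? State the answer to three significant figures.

Compose velocities in two stages. Stage 1 (into S'): u₁ = (0.814+0.819)/(1+0.814×0.819) = 0.9798.
Stage 2 (into S): u = (0.9798+0.881)/(1+0.9798×0.881) = 0.99871, so the speed is 0.999c.

0.999c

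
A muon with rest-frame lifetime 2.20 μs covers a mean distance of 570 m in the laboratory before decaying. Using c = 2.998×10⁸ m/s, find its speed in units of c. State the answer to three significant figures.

d = βγcτ ⇒ βγ = d/(cτ) = 570.0 m / (659.56 m) = 0.86421.
β = (βγ)/√(1+(βγ)²) = 0.86421/√1.746859 = 0.654.

0.654c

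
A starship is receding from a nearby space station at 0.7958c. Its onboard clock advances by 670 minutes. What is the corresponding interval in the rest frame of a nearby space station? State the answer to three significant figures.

1110 minutes

γ = 1/√(1 − β²) = 1/√(1 − 0.63329764) = 1/√0.36670236 = 1/0.60556 = 1.6514.
Time dilation: Δt = γ·Δτ = 1.6514 × 670 = 1110 minutes.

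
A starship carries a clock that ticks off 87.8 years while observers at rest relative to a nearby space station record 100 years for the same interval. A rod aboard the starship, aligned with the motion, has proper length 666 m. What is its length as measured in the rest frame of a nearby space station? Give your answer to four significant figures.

γ = Δt/Δτ = 100/87.8 = 1.13895.
L = L₀/γ = 666/1.13895 = 584.7 m.

584.7 m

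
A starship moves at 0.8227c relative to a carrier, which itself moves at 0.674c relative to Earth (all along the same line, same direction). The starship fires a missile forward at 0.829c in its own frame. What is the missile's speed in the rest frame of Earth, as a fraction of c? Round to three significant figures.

Compose velocities in two stages. Stage 1 (into S'): u₁ = (0.829+0.8227)/(1+0.829×0.8227) = 0.98198.
Stage 2 (into S): u = (0.98198+0.674)/(1+0.98198×0.674) = 0.99647, so the speed is 0.996c.

0.996c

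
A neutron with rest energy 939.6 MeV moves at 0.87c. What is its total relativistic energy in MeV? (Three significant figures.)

Lorentz factor: γ = (1 − 0.7569)^(−1/2) = 2.0282.
Total energy: E = γmc² = 2.0282 × 939.6 MeV = 1910 MeV.

1910 MeV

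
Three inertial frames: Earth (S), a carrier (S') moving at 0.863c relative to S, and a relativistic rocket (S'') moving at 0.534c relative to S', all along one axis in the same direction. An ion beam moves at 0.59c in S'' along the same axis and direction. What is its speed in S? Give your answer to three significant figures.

0.989c

Compose velocities in two stages. Stage 1 (into S'): u₁ = (0.59+0.534)/(1+0.59×0.534) = 0.85471.
Stage 2 (into S): u = (0.85471+0.863)/(1+0.85471×0.863) = 0.98854, so the speed is 0.989c.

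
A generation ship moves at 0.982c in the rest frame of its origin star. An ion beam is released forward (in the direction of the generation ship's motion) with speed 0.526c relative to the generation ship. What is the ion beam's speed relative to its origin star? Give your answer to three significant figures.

Relativistic velocity addition: u = (u' + v)/(1 + u'v/c²), with u' = 0.526c and v = 0.982c.
Numerator: 0.526 + 0.982 = 1.508. Denominator: 1 + (0.526)(0.982) = 1.516532.
u = 1.508/1.516532 = 0.99437, so the speed is 0.994c.

0.994c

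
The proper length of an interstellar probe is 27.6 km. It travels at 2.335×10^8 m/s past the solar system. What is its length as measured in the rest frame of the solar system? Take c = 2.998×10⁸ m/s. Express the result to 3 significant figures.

17.3 km

β = v/c = (2.335×10^8 m/s)/(2.998×10⁸ m/s) = 0.778853.
Lorentz factor: γ = (1 − 0.606612)^(−1/2) = 1.5944.
Length contraction: L = L₀/γ = 27.6/1.5944 = 17.3 km.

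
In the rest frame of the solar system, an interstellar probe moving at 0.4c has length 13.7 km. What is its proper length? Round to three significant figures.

β² = 0.16, so γ = 1/√0.84 = 1.0911.
Proper length: L₀ = γ·L = 1.0911 × 13.7 = 14.9 km.

14.9 km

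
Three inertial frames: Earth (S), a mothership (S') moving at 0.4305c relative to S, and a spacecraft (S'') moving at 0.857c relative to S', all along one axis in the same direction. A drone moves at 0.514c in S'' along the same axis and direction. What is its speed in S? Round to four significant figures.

Compose velocities in two stages. Stage 1 (into S'): u₁ = (0.514+0.857)/(1+0.514×0.857) = 0.95175.
Stage 2 (into S): u = (0.95175+0.4305)/(1+0.95175×0.4305) = 0.98051, so the speed is 0.9805c.

0.9805c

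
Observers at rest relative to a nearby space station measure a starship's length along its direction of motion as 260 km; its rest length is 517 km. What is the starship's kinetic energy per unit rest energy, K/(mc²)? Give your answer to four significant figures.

0.9885

From L = L₀/γ: γ = 517/260 = 1.98846.
K/(mc²) = γ − 1 = 1.98846 − 1 = 0.9885.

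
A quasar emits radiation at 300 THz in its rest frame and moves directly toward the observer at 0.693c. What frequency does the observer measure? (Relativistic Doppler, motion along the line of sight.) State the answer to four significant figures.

704.5 THz

Relativistic Doppler (source moving toward): f_obs = f_src · √((1+β)/(1−β)).
With β = 0.693: factor = √(1.693/0.307) = 2.3483.
f_obs = 300 × 2.3483 = 704.5 THz.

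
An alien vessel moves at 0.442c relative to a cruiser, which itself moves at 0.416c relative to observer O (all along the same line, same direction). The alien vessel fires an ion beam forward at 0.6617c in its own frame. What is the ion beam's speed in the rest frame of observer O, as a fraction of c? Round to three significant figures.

Compose velocities in two stages. Stage 1 (into S'): u₁ = (0.6617+0.442)/(1+0.6617×0.442) = 0.85395.
Stage 2 (into S): u = (0.85395+0.416)/(1+0.85395×0.416) = 0.93706, so the speed is 0.937c.

0.937c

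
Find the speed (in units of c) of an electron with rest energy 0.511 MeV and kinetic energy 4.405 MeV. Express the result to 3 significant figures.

K = (γ−1)mc², so γ = 1 + 4.405/0.511 = 9.6204.
Then v/c = √(1 − γ⁻²) = √(1 − 0.0108047) = √0.9891953 = 0.995.

0.995c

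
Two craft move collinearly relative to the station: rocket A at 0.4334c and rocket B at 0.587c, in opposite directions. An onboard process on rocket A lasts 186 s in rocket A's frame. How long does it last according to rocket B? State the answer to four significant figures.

319.8 s

The velocity of rocket A relative to rocket B is (0.4334 + 0.587)c / (1 + 0.4334×0.587) = 0.81345c; relative speed 0.81345c.
γ for this relative speed: γ = 1/√(1 − 0.661701) = 1.7193.
The clock on rocket A records proper time, so rocket B measures Δt = γΔτ = 1.7193 × 186 = 319.8 s.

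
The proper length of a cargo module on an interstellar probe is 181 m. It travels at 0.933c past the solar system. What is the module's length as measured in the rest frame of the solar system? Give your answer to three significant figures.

65.1 m

γ = 1/√(1 − β²) = 1/√(1 − 0.870489) = 1/√0.129511 = 1/0.359876 = 2.7787.
Length contraction: L = L₀/γ = 181/2.7787 = 65.1 m.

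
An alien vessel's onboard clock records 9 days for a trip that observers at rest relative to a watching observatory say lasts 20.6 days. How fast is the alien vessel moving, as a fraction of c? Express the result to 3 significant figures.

0.900c

γ = Δt/Δτ = 20.6/9 = 2.2889.
β = √(1 − 1/γ²) = √(1 − 0.190874) = √0.809126 = 0.900.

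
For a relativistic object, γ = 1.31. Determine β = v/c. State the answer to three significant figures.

β = √(1 − 1/γ²) = √(1 − 1/1.7161) = √0.417283 = 0.646.

0.646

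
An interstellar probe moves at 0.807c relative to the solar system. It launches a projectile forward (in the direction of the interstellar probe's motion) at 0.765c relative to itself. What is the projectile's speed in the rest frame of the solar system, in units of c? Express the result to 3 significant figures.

In units of c, u = (u' + v)/(1 + u'v) with u' = 0.765 and v = 0.807.
Numerator: 0.765 + 0.807 = 1.572. Denominator: 1 + (0.765)(0.807) = 1.617355.
u = 1.572/1.617355 = 0.97196, so the speed is 0.972c.

0.972c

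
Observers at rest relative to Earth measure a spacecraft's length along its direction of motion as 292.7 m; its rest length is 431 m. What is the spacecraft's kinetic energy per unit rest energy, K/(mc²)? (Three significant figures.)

0.472

Length contraction gives γ = L₀/L = 431/292.7 = 1.4725.
Since K = (γ−1)mc², K/(mc²) = 1.4725 − 1 = 0.472.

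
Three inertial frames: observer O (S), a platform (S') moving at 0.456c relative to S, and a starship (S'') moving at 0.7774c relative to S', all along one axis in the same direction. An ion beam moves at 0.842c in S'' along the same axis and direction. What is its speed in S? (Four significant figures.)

Apply u = (u'+v)/(1+u'v) twice. Ion beam in the platform frame: (0.842+0.7774)/(1+0.842·0.7774) = 1.6194/1.6545708 = 0.97874c.
That velocity, transformed to the rest frame of observer O: (0.97874+0.456)/(1+0.97874·0.456) = 1.43474/1.44630544 = 0.992c.

0.9920c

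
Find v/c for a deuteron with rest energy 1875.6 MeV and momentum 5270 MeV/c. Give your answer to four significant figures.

pc/(mc²) = 5270/1875.6 = 2.8098 = βγ = β/√(1−β²).
So β² = x²/(1 + x²) with x = 2.8098: x² = 7.89498, β² = 7.89498/8.89498 = 0.887577, β = 0.9421.

0.9421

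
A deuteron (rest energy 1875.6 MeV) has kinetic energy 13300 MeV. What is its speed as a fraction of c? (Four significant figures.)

γ = 1 + K/(mc²) = 1 + 13300/1875.6 = 8.0911.
β = √(1 − 1/γ²) = √(1 − 0.0152751) = √0.9847249 = 0.9923.

0.9923c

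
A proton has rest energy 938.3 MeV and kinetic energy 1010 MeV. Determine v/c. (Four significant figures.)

0.8764

K = (γ−1)mc², so γ = 1 + 1010/938.3 = 2.0764.
Then v/c = √(1 − γ⁻²) = √(1 − 0.231941) = √0.768059 = 0.8764.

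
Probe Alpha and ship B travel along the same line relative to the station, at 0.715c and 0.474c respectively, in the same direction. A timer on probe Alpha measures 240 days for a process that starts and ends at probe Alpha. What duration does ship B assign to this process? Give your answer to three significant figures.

Transform probe Alpha's velocity into ship B's frame: (0.715 − 0.474)/(1 − 0.715·0.474) = 0.241/0.66109, so the relative speed is 0.36455c.
At |u| = 0.36455c, γ = (1 − 0.132897)^(−1/2) = 1.0739.
Probe Alpha's interval is proper; time dilation gives Δt_B = γΔτ = 1.0739 × 240 days = 258 days.

258 days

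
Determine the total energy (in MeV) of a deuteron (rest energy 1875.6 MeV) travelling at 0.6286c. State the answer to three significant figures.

2410 MeV

With β = 0.6286, γ = 1/√(1 − 0.6286²) = 1/√0.60486204 = 1.2858.
Total energy: E = γmc² = 1.2858 × 1875.6 MeV = 2410 MeV.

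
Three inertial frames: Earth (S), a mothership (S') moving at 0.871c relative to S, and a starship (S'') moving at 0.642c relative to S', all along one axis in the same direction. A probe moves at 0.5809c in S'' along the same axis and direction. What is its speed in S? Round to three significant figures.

Compose velocities in two stages. Stage 1 (into S'): u₁ = (0.5809+0.642)/(1+0.5809×0.642) = 0.89072.
Stage 2 (into S): u = (0.89072+0.871)/(1+0.89072×0.871) = 0.99206, so the speed is 0.992c.

0.992c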